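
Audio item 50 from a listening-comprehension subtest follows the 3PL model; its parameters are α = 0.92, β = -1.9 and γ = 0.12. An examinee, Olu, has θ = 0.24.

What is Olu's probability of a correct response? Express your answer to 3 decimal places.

0.892

P(θ) = γ + (1 − γ) · 1 / (1 + exp(−α(θ − β)))
Exponent: 0.92 × (0.24 − (-1.9)) = 1.9688
1/(1 + e^{-1.9688}) = 0.8775
P = 0.12 + 0.88 × 0.8775 = 0.8922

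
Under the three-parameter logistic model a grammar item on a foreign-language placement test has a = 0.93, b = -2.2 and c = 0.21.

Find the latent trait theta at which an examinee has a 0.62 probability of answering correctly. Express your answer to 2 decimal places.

P(theta) = c + (1 − c) · 1 / (1 + exp(−a(theta − b)))
Remove guessing floor: (0.62 − 0.21)/(1 − 0.21) = 0.5190
logit = ln(0.5190/0.4810) = 0.0760
theta = b + logit/(a) = -2.2 + 0.0760/0.9300 = -2.1183

-2.12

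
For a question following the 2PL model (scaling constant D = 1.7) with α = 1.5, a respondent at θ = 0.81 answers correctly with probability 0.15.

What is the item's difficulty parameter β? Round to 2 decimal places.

P(θ) = 1 / (1 + exp(−D·α(θ − β)))
logit(0.15) = ln(0.15/0.85) = -1.7346
β = θ − logit/(1.7·α) = 0.81 − (-1.7346)/2.5500 = 1.4902

1.49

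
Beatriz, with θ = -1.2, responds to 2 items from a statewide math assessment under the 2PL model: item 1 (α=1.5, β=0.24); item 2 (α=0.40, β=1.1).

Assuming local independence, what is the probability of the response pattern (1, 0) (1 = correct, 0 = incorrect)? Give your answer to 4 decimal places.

0.0739

P(θ) = 1 / (1 + exp(−α(θ − β)))
P_1 = 1/(1+e^{2.1600}) = 0.1034
P_2 = 1/(1+e^{0.9200}) = 0.2850
L = P_1 × (1−P_2) = 0.1034 × 0.7150 = 0.07394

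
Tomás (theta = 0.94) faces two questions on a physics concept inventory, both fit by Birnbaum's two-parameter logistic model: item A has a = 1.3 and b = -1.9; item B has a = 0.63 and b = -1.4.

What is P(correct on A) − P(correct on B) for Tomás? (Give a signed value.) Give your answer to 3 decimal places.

P(theta) = 1 / (1 + exp(−a(theta − b)))
P_A = 0.9757
P_B = 0.8137
P_A − P_B = 0.1620

0.162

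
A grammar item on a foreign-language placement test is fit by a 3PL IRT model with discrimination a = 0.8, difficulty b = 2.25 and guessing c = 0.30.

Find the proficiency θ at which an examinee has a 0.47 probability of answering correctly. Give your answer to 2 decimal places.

0.83

P(θ) = c + (1 − c) · 1 / (1 + exp(−a(θ − b)))
Remove guessing floor: (0.47 − 0.30)/(1 − 0.30) = 0.2429
logit = ln(0.2429/0.7571) = -1.1371
θ = b + logit/(a) = 2.25 + (-1.1371)/0.8000 = 0.8287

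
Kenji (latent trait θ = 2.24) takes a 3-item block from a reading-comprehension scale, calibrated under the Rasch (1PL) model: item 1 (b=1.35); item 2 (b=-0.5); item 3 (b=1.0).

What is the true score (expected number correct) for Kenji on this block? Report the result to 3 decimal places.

2.424

P(θ) = 1 / (1 + exp(−(θ − b)))
P_1 = 1/(1+e^{-0.8900}) = 0.7089
P_2 = 1/(1+e^{-2.7400}) = 0.9393
P_3 = 1/(1+e^{-1.2400}) = 0.7756
E[score] = 0.7089 + 0.9393 + 0.7756 = 2.4238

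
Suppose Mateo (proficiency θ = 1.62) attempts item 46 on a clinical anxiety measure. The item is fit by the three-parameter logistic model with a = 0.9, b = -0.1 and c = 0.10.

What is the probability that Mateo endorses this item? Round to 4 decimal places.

P(θ) = c + (1 − c) · 1 / (1 + exp(−a(θ − b)))
Exponent: 0.9 × (1.62 − (-0.1)) = 1.5480
1/(1 + e^{-1.5480}) = 0.8246
P = 0.10 + 0.90 × 0.8246 = 0.8422

0.8422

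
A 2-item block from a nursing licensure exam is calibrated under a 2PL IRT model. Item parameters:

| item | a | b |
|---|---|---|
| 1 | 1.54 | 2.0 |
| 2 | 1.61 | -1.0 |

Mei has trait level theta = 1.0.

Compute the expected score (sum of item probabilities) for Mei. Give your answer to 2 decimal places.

1.14

P(theta) = 1 / (1 + exp(−a(theta − b)))
P_1 = 1/(1+e^{1.5400}) = 0.1765
P_2 = 1/(1+e^{-3.2200}) = 0.9616
E[score] = 0.1765 + 0.9616 = 1.1381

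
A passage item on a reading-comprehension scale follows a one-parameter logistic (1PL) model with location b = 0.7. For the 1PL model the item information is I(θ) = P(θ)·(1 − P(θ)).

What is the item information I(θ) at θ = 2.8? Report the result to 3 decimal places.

0.097

P = 1/(1+e^{-2.1000}) = 0.8909
P(1−P) = 0.8909 × 0.1091 = 0.0972
I = P(1−P) = 0.09719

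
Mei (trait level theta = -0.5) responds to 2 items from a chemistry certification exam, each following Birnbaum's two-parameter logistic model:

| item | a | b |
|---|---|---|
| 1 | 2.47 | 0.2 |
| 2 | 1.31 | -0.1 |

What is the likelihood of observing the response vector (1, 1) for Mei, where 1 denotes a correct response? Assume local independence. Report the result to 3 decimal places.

P(theta) = 1 / (1 + exp(−a(theta − b)))
P_1 = 1/(1+e^{1.7290}) = 0.1507
P_2 = 1/(1+e^{0.5240}) = 0.3719
L = P_1 × P_2 = 0.1507 × 0.3719 = 0.05605

0.056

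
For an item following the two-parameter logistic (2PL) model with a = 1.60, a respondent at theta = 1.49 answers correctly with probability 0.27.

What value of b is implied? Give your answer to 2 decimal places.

2.11

P(theta) = 1 / (1 + exp(−a(theta − b)))
logit(0.27) = ln(0.27/0.73) = -0.9946
b = theta − logit/(a) = 1.49 − (-0.9946)/1.6000 = 2.1116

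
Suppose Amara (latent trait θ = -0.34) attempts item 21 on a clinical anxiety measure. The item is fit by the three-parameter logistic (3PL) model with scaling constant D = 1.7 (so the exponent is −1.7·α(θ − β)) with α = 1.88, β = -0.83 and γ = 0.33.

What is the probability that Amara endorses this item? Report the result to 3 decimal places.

P(θ) = γ + (1 − γ) · 1 / (1 + exp(−D·α(θ − β)))
Exponent: 1.7 × 1.88 × (-0.34 − (-0.83)) = 1.5660
1/(1 + e^{-1.5660}) = 0.8272
P = 0.33 + 0.67 × 0.8272 = 0.8842

0.884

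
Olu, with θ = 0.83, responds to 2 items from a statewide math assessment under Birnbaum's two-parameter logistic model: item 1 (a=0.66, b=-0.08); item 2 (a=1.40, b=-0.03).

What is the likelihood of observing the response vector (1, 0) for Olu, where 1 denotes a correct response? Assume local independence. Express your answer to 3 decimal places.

0.149

P(θ) = 1 / (1 + exp(−a(θ − b)))
P_1 = 1/(1+e^{-0.6006}) = 0.6458
P_2 = 1/(1+e^{-1.2040}) = 0.7692
L = P_1 × (1−P_2) = 0.6458 × 0.2308 = 0.14903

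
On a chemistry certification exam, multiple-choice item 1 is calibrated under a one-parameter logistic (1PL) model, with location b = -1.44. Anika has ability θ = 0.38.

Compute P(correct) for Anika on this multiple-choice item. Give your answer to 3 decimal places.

0.861

P(θ) = 1 / (1 + exp(−(θ − b)))
Exponent: (0.38 − (-1.44)) = 1.8200
1/(1 + e^{-1.8200}) = 0.8606
P = 0.8606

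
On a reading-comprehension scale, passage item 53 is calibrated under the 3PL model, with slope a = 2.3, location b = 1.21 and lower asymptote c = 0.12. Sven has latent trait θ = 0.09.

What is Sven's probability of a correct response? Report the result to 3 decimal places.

0.182

P(θ) = c + (1 − c) · 1 / (1 + exp(−a(θ − b)))
Exponent: 2.3 × (0.09 − 1.21) = -2.5760
1/(1 + e^{2.5760}) = 0.0707
P = 0.12 + 0.88 × 0.0707 = 0.1822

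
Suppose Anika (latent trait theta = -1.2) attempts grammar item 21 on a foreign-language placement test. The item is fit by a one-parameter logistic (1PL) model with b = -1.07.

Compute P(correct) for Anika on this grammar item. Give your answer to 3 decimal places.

P(theta) = 1 / (1 + exp(−(theta − b)))
Exponent: (-1.2 − (-1.07)) = -0.1300
1/(1 + e^{0.1300}) = 0.4675
P = 0.4675

0.468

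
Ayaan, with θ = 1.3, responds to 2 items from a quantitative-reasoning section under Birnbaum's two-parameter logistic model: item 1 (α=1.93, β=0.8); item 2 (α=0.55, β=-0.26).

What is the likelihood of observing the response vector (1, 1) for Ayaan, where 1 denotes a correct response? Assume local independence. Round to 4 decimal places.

P(θ) = 1 / (1 + exp(−α(θ − β)))
P_1 = 1/(1+e^{-0.9650}) = 0.7241
P_2 = 1/(1+e^{-0.8580}) = 0.7022
L = P_1 × P_2 = 0.7241 × 0.7022 = 0.50851

0.5085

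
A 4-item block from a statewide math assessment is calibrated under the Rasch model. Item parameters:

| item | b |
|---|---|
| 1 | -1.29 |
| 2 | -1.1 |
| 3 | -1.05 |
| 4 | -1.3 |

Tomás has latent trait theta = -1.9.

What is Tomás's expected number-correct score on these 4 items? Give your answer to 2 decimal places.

1.32

P(theta) = 1 / (1 + exp(−(theta − b)))
P_1 = 1/(1+e^{0.6100}) = 0.3521
P_2 = 1/(1+e^{0.8000}) = 0.3100
P_3 = 1/(1+e^{0.8500}) = 0.2994
P_4 = 1/(1+e^{0.6000}) = 0.3543
E[score] = 0.3521 + 0.3100 + 0.2994 + 0.3543 = 1.3159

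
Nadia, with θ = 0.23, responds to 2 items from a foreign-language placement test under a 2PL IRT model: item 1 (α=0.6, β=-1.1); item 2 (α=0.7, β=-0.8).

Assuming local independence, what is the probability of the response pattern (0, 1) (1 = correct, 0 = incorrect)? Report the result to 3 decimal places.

P(θ) = 1 / (1 + exp(−α(θ − β)))
P_1 = 1/(1+e^{-0.7980}) = 0.6895
P_2 = 1/(1+e^{-0.7210}) = 0.6728
L = (1−P_1) × P_2 = 0.3105 × 0.6728 = 0.20888

0.209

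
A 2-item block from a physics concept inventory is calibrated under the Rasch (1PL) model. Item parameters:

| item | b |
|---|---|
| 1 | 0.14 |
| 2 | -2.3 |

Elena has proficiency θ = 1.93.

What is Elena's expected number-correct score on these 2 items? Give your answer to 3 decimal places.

P(θ) = 1 / (1 + exp(−(θ − b)))
P_1 = 1/(1+e^{-1.7900}) = 0.8569
P_2 = 1/(1+e^{-4.2300}) = 0.9857
E[score] = 0.8569 + 0.9857 = 1.8426

1.843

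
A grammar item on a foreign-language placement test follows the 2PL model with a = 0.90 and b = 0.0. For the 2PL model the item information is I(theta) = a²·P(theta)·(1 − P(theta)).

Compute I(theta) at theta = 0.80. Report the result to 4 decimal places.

0.1784

P = 1/(1+e^{-0.7200}) = 0.6726
P(1−P) = 0.6726 × 0.3274 = 0.2202
I = a² × P(1−P) = 0.90² × 0.2202 = 0.17837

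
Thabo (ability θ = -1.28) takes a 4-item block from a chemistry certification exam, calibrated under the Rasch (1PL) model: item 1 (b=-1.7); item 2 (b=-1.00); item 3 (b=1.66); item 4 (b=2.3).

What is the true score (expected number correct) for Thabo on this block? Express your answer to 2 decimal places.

P(θ) = 1 / (1 + exp(−(θ − b)))
P_1 = 1/(1+e^{-0.4200}) = 0.6035
P_2 = 1/(1+e^{0.2800}) = 0.4305
P_3 = 1/(1+e^{2.9400}) = 0.0502
P_4 = 1/(1+e^{3.5800}) = 0.0271
E[score] = 0.6035 + 0.4305 + 0.0502 + 0.0271 = 1.1113

1.11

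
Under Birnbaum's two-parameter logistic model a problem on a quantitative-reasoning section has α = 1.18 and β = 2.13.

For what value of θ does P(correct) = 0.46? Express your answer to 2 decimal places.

P(θ) = 1 / (1 + exp(−α(θ − β)))
logit = ln(0.4600/0.5400) = -0.1603
θ = β + logit/(α) = 2.13 + (-0.1603)/1.1800 = 1.9941

1.99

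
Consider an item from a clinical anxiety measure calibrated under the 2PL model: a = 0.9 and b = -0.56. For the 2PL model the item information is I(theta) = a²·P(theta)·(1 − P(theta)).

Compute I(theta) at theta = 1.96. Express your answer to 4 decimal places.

0.0689

P = 1/(1+e^{-2.2680}) = 0.9062
P(1−P) = 0.9062 × 0.0938 = 0.0850
I = a² × P(1−P) = 0.9² × 0.0850 = 0.06886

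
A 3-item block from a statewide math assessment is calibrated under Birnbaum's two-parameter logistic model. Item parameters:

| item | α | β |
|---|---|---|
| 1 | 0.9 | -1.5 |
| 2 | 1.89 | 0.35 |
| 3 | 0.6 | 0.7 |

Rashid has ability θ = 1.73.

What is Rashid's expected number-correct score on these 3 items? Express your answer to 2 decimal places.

P(θ) = 1 / (1 + exp(−α(θ − β)))
P_1 = 1/(1+e^{-2.9070}) = 0.9482
P_2 = 1/(1+e^{-2.6082}) = 0.9314
P_3 = 1/(1+e^{-0.6180}) = 0.6498
E[score] = 0.9482 + 0.9314 + 0.6498 = 2.5293

2.53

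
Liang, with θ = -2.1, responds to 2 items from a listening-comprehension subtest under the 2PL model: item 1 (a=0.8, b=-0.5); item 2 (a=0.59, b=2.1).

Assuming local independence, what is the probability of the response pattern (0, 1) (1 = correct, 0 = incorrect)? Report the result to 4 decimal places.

0.0606

P(θ) = 1 / (1 + exp(−a(θ − b)))
P_1 = 1/(1+e^{1.2800}) = 0.2176
P_2 = 1/(1+e^{2.4780}) = 0.0774
L = (1−P_1) × P_2 = 0.7824 × 0.0774 = 0.06057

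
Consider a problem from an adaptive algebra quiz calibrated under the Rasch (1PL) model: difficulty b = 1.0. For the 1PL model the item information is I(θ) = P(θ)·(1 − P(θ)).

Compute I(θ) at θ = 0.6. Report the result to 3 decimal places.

0.240

P = 1/(1+e^{0.4000}) = 0.4013
P(1−P) = 0.4013 × 0.5987 = 0.2403
I = P(1−P) = 0.24026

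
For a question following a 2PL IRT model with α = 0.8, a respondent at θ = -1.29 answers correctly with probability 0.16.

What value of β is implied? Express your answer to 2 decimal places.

0.78

P(θ) = 1 / (1 + exp(−α(θ − β)))
logit(0.16) = ln(0.16/0.84) = -1.6582
β = θ − logit/(α) = -1.29 − (-1.6582)/0.8000 = 0.7828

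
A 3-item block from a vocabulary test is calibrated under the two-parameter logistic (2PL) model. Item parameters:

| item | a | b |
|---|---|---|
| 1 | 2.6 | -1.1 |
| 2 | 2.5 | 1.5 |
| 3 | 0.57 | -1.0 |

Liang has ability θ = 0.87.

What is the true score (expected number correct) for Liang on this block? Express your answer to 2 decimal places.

1.91

P(θ) = 1 / (1 + exp(−a(θ − b)))
P_1 = 1/(1+e^{-5.1220}) = 0.9941
P_2 = 1/(1+e^{1.5750}) = 0.1715
P_3 = 1/(1+e^{-1.0659}) = 0.7438
E[score] = 0.9941 + 0.1715 + 0.7438 = 1.9094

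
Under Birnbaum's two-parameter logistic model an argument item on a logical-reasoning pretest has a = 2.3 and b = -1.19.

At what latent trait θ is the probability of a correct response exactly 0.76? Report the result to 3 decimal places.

P(θ) = 1 / (1 + exp(−a(θ − b)))
logit = ln(0.7600/0.2400) = 1.1527
θ = b + logit/(a) = -1.19 + 1.1527/2.3000 = -0.6888

-0.689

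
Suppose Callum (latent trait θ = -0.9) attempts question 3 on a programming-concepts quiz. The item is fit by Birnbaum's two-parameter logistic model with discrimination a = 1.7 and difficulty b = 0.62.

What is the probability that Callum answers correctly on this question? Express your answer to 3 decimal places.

P(θ) = 1 / (1 + exp(−a(θ − b)))
Exponent: 1.7 × (-0.9 − 0.62) = -2.5840
1/(1 + e^{2.5840}) = 0.0702

0.070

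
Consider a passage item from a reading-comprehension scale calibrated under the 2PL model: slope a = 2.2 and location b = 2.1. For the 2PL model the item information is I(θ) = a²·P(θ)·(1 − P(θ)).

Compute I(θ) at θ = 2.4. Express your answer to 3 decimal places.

1.087

P = 1/(1+e^{-0.6600}) = 0.6593
P(1−P) = 0.6593 × 0.3407 = 0.2246
I = a² × P(1−P) = 2.2² × 0.2246 = 1.08724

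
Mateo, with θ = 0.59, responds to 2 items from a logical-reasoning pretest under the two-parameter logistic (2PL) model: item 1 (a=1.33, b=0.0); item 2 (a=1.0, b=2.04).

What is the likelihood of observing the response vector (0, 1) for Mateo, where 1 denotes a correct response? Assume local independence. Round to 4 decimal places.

0.0595

P(θ) = 1 / (1 + exp(−a(θ − b)))
P_1 = 1/(1+e^{-0.7847}) = 0.6867
P_2 = 1/(1+e^{1.4500}) = 0.1900
L = (1−P_1) × P_2 = 0.3133 × 0.1900 = 0.05953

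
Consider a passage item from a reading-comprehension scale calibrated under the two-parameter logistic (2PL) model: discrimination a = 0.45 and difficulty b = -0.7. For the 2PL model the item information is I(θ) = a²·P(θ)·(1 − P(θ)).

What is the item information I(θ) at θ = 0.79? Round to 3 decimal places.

0.045

P = 1/(1+e^{-0.6705}) = 0.6616
P(1−P) = 0.6616 × 0.3384 = 0.2239
I = a² × P(1−P) = 0.45² × 0.2239 = 0.04534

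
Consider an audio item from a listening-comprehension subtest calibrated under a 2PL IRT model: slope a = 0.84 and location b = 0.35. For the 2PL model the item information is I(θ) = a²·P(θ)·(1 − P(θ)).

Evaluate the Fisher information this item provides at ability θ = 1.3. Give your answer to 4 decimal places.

0.1510

P = 1/(1+e^{-0.7980}) = 0.6895
P(1−P) = 0.6895 × 0.3105 = 0.2141
I = a² × P(1−P) = 0.84² × 0.2141 = 0.15105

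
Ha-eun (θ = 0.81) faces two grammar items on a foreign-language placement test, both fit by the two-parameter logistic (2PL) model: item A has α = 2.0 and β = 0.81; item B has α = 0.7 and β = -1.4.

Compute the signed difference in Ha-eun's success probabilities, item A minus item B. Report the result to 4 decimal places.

-0.3245

P(θ) = 1 / (1 + exp(−α(θ − β)))
P_A = 0.5000
P_B = 0.8245
P_A − P_B = -0.3245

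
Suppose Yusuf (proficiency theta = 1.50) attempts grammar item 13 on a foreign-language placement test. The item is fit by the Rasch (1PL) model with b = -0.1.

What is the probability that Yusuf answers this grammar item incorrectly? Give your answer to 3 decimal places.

0.168

P(theta) = 1 / (1 + exp(−(theta − b)))
Exponent: (1.50 − (-0.1)) = 1.6000
1/(1 + e^{-1.6000}) = 0.8320
P = 0.8320
P(incorrect) = 1 − 0.8320 = 0.1680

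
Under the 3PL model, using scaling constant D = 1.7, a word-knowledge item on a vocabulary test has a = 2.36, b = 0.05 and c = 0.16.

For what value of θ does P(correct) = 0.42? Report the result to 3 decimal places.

P(θ) = c + (1 − c) · 1 / (1 + exp(−D·a(θ − b)))
Remove guessing floor: (0.42 − 0.16)/(1 − 0.16) = 0.3095
logit = ln(0.3095/0.6905) = -0.8023
θ = b + logit/(1.7·a) = 0.05 + (-0.8023)/4.0120 = -0.1500

-0.150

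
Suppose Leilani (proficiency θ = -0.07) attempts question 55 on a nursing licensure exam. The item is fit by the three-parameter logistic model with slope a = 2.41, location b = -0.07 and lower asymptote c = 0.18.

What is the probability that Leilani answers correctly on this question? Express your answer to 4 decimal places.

0.5900

P(θ) = c + (1 − c) · 1 / (1 + exp(−a(θ − b)))
Exponent: 2.41 × (-0.07 − (-0.07)) = 0.0000
1/(1 + e^{0.0000}) = 0.5000
P = 0.18 + 0.82 × 0.5000 = 0.5900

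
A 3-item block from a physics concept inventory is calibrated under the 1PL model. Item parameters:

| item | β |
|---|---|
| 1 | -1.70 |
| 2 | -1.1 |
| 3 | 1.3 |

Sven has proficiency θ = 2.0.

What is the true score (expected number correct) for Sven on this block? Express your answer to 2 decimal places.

2.60

P(θ) = 1 / (1 + exp(−(θ − β)))
P_1 = 1/(1+e^{-3.7000}) = 0.9759
P_2 = 1/(1+e^{-3.1000}) = 0.9569
P_3 = 1/(1+e^{-0.7000}) = 0.6682
E[score] = 0.9759 + 0.9569 + 0.6682 = 2.6010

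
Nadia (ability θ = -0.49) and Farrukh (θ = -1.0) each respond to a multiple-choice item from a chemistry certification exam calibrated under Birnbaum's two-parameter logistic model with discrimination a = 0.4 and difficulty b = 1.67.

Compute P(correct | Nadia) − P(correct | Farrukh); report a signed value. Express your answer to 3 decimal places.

P(θ) = 1 / (1 + exp(−a(θ − b)))
P(Nadia) = 0.2965  [exponent -0.8640]
P(Farrukh) = 0.2558  [exponent -1.0680]
Difference = 0.2965 − 0.2558 = 0.0407

0.041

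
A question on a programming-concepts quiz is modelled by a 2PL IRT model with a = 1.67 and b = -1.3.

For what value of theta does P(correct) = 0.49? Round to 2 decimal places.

-1.32

P(theta) = 1 / (1 + exp(−a(theta − b)))
logit = ln(0.4900/0.5100) = -0.0400
theta = b + logit/(a) = -1.3 + (-0.0400)/1.6700 = -1.3240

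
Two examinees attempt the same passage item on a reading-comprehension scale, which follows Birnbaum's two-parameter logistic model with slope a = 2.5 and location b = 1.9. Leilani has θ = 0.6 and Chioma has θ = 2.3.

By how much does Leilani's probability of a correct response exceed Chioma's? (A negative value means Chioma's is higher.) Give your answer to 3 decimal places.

-0.694

P(θ) = 1 / (1 + exp(−a(θ − b)))
P(Leilani) = 0.0373  [exponent -3.2500]
P(Chioma) = 0.7311  [exponent 1.0000]
Difference = 0.0373 − 0.7311 = -0.6937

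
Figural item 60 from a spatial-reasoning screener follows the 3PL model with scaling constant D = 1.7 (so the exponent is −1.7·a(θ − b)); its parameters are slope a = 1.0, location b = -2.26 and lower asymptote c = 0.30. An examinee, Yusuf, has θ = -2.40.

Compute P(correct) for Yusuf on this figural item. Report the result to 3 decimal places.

0.609

P(θ) = c + (1 − c) · 1 / (1 + exp(−D·a(θ − b)))
Exponent: 1.7 × 1.0 × (-2.40 − (-2.26)) = -0.2380
1/(1 + e^{0.2380}) = 0.4408
P = 0.30 + 0.70 × 0.4408 = 0.6085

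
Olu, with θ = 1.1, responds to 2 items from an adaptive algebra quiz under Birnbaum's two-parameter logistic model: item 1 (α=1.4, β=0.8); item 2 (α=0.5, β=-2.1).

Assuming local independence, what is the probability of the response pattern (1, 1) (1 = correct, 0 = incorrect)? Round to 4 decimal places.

P(θ) = 1 / (1 + exp(−α(θ − β)))
P_1 = 1/(1+e^{-0.4200}) = 0.6035
P_2 = 1/(1+e^{-1.6000}) = 0.8320
L = P_1 × P_2 = 0.6035 × 0.8320 = 0.50211

0.5021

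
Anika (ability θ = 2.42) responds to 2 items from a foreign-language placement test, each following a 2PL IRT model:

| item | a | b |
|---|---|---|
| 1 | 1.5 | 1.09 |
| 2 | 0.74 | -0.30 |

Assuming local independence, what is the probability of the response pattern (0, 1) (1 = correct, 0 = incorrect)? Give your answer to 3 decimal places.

0.106

P(θ) = 1 / (1 + exp(−a(θ − b)))
P_1 = 1/(1+e^{-1.9950}) = 0.8803
P_2 = 1/(1+e^{-2.0128}) = 0.8821
L = (1−P_1) × P_2 = 0.1197 × 0.8821 = 0.10562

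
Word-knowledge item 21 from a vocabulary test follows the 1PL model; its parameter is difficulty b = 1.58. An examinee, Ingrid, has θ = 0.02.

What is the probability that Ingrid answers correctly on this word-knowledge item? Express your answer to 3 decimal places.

0.174

P(θ) = 1 / (1 + exp(−(θ − b)))
Exponent: (0.02 − 1.58) = -1.5600
1/(1 + e^{1.5600}) = 0.1736
P = 0.1736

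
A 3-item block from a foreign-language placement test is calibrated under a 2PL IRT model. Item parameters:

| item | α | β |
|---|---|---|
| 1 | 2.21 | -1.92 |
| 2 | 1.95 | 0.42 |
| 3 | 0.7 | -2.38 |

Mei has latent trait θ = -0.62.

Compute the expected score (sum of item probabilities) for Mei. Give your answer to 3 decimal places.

1.837

P(θ) = 1 / (1 + exp(−α(θ − β)))
P_1 = 1/(1+e^{-2.8730}) = 0.9465
P_2 = 1/(1+e^{2.0280}) = 0.1163
P_3 = 1/(1+e^{-1.2320}) = 0.7742
E[score] = 0.9465 + 0.1163 + 0.7742 = 1.8370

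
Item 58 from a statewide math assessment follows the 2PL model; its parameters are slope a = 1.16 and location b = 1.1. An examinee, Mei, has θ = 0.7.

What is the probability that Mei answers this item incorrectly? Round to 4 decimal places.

0.6140

P(θ) = 1 / (1 + exp(−a(θ − b)))
Exponent: 1.16 × (0.7 − 1.1) = -0.4640
1/(1 + e^{0.4640}) = 0.3860
P(incorrect) = 1 − 0.3860 = 0.6140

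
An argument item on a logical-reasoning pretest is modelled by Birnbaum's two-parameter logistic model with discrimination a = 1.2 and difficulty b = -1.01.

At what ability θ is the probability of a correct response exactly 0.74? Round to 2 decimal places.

-0.14

P(θ) = 1 / (1 + exp(−a(θ − b)))
logit = ln(0.7400/0.2600) = 1.0460
θ = b + logit/(a) = -1.01 + 1.0460/1.2000 = -0.1384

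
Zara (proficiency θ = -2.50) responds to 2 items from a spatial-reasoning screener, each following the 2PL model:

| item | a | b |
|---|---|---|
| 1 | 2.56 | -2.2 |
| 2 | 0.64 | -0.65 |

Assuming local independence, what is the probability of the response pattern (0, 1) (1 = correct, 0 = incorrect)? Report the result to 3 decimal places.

0.160

P(θ) = 1 / (1 + exp(−a(θ − b)))
P_1 = 1/(1+e^{0.7680}) = 0.3169
P_2 = 1/(1+e^{1.1840}) = 0.2343
L = (1−P_1) × P_2 = 0.6831 × 0.2343 = 0.16007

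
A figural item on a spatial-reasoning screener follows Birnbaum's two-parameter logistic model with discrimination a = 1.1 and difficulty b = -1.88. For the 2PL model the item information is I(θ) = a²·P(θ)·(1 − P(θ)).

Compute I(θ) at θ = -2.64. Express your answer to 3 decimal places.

0.255

P = 1/(1+e^{0.8360}) = 0.3024
P(1−P) = 0.3024 × 0.6976 = 0.2109
I = a² × P(1−P) = 1.1² × 0.2109 = 0.25524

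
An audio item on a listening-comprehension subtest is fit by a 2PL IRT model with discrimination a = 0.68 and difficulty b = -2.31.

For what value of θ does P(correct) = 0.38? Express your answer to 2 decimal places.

-3.03

P(θ) = 1 / (1 + exp(−a(θ − b)))
logit = ln(0.3800/0.6200) = -0.4895
θ = b + logit/(a) = -2.31 + (-0.4895)/0.6800 = -3.0299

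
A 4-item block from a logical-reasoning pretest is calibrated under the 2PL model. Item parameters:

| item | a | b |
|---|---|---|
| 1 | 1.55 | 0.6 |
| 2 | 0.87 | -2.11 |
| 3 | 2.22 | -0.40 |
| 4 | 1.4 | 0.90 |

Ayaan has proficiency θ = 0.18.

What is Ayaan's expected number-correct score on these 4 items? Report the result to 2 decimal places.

2.27

P(θ) = 1 / (1 + exp(−a(θ − b)))
P_1 = 1/(1+e^{0.6510}) = 0.3428
P_2 = 1/(1+e^{-1.9923}) = 0.8800
P_3 = 1/(1+e^{-1.2876}) = 0.7837
P_4 = 1/(1+e^{1.0080}) = 0.2674
E[score] = 0.3428 + 0.8800 + 0.7837 + 0.2674 = 2.2739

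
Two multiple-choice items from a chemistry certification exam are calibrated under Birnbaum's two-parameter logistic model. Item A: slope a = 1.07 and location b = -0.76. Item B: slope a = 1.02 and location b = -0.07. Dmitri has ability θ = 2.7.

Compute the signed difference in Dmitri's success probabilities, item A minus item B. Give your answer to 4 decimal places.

0.0319

P(θ) = 1 / (1 + exp(−a(θ − b)))
P_A = 0.9759
P_B = 0.9440
P_A − P_B = 0.0319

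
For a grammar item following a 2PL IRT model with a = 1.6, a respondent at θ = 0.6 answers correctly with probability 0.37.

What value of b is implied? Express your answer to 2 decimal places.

P(θ) = 1 / (1 + exp(−a(θ − b)))
logit(0.37) = ln(0.37/0.63) = -0.5322
b = θ − logit/(a) = 0.6 − (-0.5322)/1.6000 = 0.9326

0.93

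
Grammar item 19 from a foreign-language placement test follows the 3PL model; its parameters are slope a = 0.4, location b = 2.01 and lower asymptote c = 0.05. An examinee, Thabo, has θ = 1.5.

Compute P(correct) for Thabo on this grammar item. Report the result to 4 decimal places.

P(θ) = c + (1 − c) · 1 / (1 + exp(−a(θ − b)))
Exponent: 0.4 × (1.5 − 2.01) = -0.2040
1/(1 + e^{0.2040}) = 0.4492
P = 0.05 + 0.95 × 0.4492 = 0.4767

0.4767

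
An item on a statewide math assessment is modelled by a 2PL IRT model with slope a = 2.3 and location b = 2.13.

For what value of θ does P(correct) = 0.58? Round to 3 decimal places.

2.270

P(θ) = 1 / (1 + exp(−a(θ − b)))
logit = ln(0.5800/0.4200) = 0.3228
θ = b + logit/(a) = 2.13 + 0.3228/2.3000 = 2.2703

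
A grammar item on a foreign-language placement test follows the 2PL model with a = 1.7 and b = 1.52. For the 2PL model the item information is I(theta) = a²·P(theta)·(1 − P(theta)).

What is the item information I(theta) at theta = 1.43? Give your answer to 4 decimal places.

P = 1/(1+e^{0.1530}) = 0.4618
P(1−P) = 0.4618 × 0.5382 = 0.2485
I = a² × P(1−P) = 1.7² × 0.2485 = 0.71829

0.7183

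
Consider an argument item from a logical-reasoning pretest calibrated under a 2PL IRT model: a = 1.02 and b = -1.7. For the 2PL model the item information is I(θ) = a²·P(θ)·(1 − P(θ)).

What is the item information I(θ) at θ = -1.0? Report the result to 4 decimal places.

0.2296

P = 1/(1+e^{-0.7140}) = 0.6713
P(1−P) = 0.6713 × 0.3287 = 0.2207
I = a² × P(1−P) = 1.02² × 0.2207 = 0.22958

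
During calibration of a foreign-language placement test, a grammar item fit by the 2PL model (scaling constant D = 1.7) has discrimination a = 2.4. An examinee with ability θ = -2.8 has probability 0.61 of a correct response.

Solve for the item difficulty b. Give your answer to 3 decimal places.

-2.910

P(θ) = 1 / (1 + exp(−D·a(θ − b)))
logit(0.61) = ln(0.61/0.39) = 0.4473
b = θ − logit/(1.7·a) = -2.8 − 0.4473/4.0800 = -2.9096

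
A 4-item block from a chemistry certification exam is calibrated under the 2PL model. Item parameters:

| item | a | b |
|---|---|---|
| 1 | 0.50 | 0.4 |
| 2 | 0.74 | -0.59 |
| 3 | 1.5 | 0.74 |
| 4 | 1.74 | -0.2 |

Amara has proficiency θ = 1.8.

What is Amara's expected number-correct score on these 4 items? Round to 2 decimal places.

P(θ) = 1 / (1 + exp(−a(θ − b)))
P_1 = 1/(1+e^{-0.7000}) = 0.6682
P_2 = 1/(1+e^{-1.7686}) = 0.8543
P_3 = 1/(1+e^{-1.5900}) = 0.8306
P_4 = 1/(1+e^{-3.4800}) = 0.9701
E[score] = 0.6682 + 0.8543 + 0.8306 + 0.9701 = 3.3232

3.32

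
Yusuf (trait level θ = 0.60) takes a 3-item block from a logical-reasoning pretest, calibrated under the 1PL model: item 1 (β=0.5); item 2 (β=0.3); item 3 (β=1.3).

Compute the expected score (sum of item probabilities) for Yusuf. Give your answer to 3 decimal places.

1.431

P(θ) = 1 / (1 + exp(−(θ − β)))
P_1 = 1/(1+e^{-0.1000}) = 0.5250
P_2 = 1/(1+e^{-0.3000}) = 0.5744
P_3 = 1/(1+e^{0.7000}) = 0.3318
E[score] = 0.5250 + 0.5744 + 0.3318 = 1.4312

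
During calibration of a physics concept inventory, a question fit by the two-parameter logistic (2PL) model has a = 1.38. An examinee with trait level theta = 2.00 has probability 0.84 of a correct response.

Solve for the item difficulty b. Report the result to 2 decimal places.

P(theta) = 1 / (1 + exp(−a(theta − b)))
logit(0.84) = ln(0.84/0.16) = 1.6582
b = theta − logit/(a) = 2.00 − 1.6582/1.3800 = 0.7984

0.80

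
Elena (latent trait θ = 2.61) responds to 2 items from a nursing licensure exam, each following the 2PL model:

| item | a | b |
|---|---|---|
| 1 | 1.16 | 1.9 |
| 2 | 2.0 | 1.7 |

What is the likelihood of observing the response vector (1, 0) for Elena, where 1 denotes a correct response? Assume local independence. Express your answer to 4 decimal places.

0.0969

P(θ) = 1 / (1 + exp(−a(θ − b)))
P_1 = 1/(1+e^{-0.8236}) = 0.6950
P_2 = 1/(1+e^{-1.8200}) = 0.8606
L = P_1 × (1−P_2) = 0.6950 × 0.1394 = 0.09691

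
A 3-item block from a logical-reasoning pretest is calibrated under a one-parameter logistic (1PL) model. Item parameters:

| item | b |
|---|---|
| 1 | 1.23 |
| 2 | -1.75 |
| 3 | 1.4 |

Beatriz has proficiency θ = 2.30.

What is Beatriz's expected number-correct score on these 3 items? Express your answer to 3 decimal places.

P(θ) = 1 / (1 + exp(−(θ − b)))
P_1 = 1/(1+e^{-1.0700}) = 0.7446
P_2 = 1/(1+e^{-4.0500}) = 0.9829
P_3 = 1/(1+e^{-0.9000}) = 0.7109
E[score] = 0.7446 + 0.9829 + 0.7109 = 2.4384

2.438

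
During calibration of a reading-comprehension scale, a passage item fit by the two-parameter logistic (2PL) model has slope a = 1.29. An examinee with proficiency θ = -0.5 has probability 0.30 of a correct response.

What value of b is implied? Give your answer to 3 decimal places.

P(θ) = 1 / (1 + exp(−a(θ − b)))
logit(0.30) = ln(0.30/0.70) = -0.8473
b = θ − logit/(a) = -0.5 − (-0.8473)/1.2900 = 0.1568

0.157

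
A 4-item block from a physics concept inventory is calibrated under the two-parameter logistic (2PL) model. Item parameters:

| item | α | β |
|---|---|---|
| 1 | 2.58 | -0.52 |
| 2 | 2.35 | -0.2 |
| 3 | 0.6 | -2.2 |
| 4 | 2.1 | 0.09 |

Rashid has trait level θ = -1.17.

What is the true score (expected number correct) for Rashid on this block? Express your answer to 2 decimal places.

P(θ) = 1 / (1 + exp(−α(θ − β)))
P_1 = 1/(1+e^{1.6770}) = 0.1575
P_2 = 1/(1+e^{2.2795}) = 0.0928
P_3 = 1/(1+e^{-0.6180}) = 0.6498
P_4 = 1/(1+e^{2.6460}) = 0.0662
E[score] = 0.1575 + 0.0928 + 0.6498 + 0.0662 = 0.9663

0.97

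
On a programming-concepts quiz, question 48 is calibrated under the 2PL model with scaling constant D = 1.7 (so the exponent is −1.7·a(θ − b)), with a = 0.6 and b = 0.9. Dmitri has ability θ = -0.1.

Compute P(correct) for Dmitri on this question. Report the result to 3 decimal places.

0.265

P(θ) = 1 / (1 + exp(−D·a(θ − b)))
Exponent: 1.7 × 0.6 × (-0.1 − 0.9) = -1.0200
1/(1 + e^{1.0200}) = 0.2650
P = 0.2650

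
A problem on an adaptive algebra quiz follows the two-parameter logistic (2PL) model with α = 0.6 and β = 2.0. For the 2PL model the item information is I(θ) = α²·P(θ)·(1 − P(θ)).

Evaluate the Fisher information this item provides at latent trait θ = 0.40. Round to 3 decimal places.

0.072

P = 1/(1+e^{0.9600}) = 0.2769
P(1−P) = 0.2769 × 0.7231 = 0.2002
I = α² × P(1−P) = 0.6² × 0.2002 = 0.07208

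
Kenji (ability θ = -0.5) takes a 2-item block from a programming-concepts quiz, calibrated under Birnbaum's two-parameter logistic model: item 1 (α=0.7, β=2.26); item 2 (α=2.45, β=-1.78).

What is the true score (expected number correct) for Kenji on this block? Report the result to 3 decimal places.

1.085

P(θ) = 1 / (1 + exp(−α(θ − β)))
P_1 = 1/(1+e^{1.9320}) = 0.1265
P_2 = 1/(1+e^{-3.1360}) = 0.9584
E[score] = 0.1265 + 0.9584 = 1.0849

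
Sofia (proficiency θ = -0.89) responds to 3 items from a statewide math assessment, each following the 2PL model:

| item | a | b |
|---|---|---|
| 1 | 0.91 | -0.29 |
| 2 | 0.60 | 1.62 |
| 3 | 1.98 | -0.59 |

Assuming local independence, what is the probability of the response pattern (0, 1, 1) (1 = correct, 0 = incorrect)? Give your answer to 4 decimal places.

0.0409

P(θ) = 1 / (1 + exp(−a(θ − b)))
P_1 = 1/(1+e^{0.5460}) = 0.3668
P_2 = 1/(1+e^{1.5060}) = 0.1815
P_3 = 1/(1+e^{0.5940}) = 0.3557
L = (1−P_1) × P_2 × P_3 = 0.6332 × 0.1815 × 0.3557 = 0.04089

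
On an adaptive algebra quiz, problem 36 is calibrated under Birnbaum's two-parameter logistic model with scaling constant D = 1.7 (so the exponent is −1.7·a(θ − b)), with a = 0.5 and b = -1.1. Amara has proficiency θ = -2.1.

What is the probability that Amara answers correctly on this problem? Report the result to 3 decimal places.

0.299

P(θ) = 1 / (1 + exp(−D·a(θ − b)))
Exponent: 1.7 × 0.5 × (-2.1 − (-1.1)) = -0.8500
1/(1 + e^{0.8500}) = 0.2994
P = 0.2994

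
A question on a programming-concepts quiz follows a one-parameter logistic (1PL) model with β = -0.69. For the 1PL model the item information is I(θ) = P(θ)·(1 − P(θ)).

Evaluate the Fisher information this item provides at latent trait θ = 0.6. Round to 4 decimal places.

0.1693

P = 1/(1+e^{-1.2900}) = 0.7841
P(1−P) = 0.7841 × 0.2159 = 0.1693
I = P(1−P) = 0.16926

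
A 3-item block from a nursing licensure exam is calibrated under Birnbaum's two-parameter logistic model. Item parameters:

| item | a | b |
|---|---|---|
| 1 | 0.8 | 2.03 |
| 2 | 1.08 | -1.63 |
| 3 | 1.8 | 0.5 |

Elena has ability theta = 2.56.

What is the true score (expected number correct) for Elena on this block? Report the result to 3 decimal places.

2.570

P(theta) = 1 / (1 + exp(−a(theta − b)))
P_1 = 1/(1+e^{-0.4240}) = 0.6044
P_2 = 1/(1+e^{-4.5252}) = 0.9893
P_3 = 1/(1+e^{-3.7080}) = 0.9761
E[score] = 0.6044 + 0.9893 + 0.9761 = 2.5698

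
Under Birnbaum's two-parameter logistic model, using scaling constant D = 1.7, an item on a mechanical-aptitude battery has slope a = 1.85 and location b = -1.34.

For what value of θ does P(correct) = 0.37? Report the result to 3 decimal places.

P(θ) = 1 / (1 + exp(−D·a(θ − b)))
logit = ln(0.3700/0.6300) = -0.5322
θ = b + logit/(1.7·a) = -1.34 + (-0.5322)/3.1450 = -1.5092

-1.509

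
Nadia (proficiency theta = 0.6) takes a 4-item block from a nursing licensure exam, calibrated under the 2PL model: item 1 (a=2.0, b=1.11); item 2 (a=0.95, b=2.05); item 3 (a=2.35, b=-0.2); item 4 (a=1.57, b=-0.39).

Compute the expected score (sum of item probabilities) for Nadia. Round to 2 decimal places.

P(theta) = 1 / (1 + exp(−a(theta − b)))
P_1 = 1/(1+e^{1.0200}) = 0.2650
P_2 = 1/(1+e^{1.3775}) = 0.2014
P_3 = 1/(1+e^{-1.8800}) = 0.8676
P_4 = 1/(1+e^{-1.5543}) = 0.8255
E[score] = 0.2650 + 0.2014 + 0.8676 + 0.8255 = 2.1596

2.16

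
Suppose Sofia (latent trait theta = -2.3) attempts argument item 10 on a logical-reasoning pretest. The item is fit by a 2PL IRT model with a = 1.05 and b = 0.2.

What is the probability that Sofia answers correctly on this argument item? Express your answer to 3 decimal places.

0.068

P(theta) = 1 / (1 + exp(−a(theta − b)))
Exponent: 1.05 × (-2.3 − 0.2) = -2.6250
1/(1 + e^{2.6250}) = 0.0675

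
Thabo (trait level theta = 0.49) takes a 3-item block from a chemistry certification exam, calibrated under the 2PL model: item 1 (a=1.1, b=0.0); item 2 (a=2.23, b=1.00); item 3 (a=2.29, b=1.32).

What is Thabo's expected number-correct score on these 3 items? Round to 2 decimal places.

1.00

P(theta) = 1 / (1 + exp(−a(theta − b)))
P_1 = 1/(1+e^{-0.5390}) = 0.6316
P_2 = 1/(1+e^{1.1373}) = 0.2428
P_3 = 1/(1+e^{1.9007}) = 0.1300
E[score] = 0.6316 + 0.2428 + 0.1300 = 1.0044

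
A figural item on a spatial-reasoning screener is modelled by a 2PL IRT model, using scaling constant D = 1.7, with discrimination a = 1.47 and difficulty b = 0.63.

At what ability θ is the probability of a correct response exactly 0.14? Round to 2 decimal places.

P(θ) = 1 / (1 + exp(−D·a(θ − b)))
logit = ln(0.1400/0.8600) = -1.8153
θ = b + logit/(1.7·a) = 0.63 + (-1.8153)/2.4990 = -0.0964

-0.10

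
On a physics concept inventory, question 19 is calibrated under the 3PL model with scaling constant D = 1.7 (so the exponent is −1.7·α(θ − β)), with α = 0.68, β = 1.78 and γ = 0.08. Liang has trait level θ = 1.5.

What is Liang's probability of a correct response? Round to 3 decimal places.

0.466

P(θ) = γ + (1 − γ) · 1 / (1 + exp(−D·α(θ − β)))
Exponent: 1.7 × 0.68 × (1.5 − 1.78) = -0.3237
1/(1 + e^{0.3237}) = 0.4198
P = 0.08 + 0.92 × 0.4198 = 0.4662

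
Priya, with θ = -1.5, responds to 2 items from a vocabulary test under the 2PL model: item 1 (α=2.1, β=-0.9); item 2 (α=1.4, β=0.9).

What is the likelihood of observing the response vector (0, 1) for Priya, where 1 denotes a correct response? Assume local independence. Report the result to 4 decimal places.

P(θ) = 1 / (1 + exp(−α(θ − β)))
P_1 = 1/(1+e^{1.2600}) = 0.2210
P_2 = 1/(1+e^{3.3600}) = 0.0336
L = (1−P_1) × P_2 = 0.7790 × 0.0336 = 0.02615

0.0262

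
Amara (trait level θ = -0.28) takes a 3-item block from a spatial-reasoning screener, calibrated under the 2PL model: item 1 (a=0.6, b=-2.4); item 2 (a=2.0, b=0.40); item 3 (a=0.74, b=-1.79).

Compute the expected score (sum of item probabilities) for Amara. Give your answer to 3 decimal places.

P(θ) = 1 / (1 + exp(−a(θ − b)))
P_1 = 1/(1+e^{-1.2720}) = 0.7811
P_2 = 1/(1+e^{1.3600}) = 0.2042
P_3 = 1/(1+e^{-1.1174}) = 0.7535
E[score] = 0.7811 + 0.2042 + 0.7535 = 1.7388

1.739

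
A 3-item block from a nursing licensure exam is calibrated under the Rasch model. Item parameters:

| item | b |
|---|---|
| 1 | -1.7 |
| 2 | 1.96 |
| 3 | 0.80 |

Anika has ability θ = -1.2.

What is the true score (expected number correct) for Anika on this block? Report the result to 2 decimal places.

P(θ) = 1 / (1 + exp(−(θ − b)))
P_1 = 1/(1+e^{-0.5000}) = 0.6225
P_2 = 1/(1+e^{3.1600}) = 0.0407
P_3 = 1/(1+e^{2.0000}) = 0.1192
E[score] = 0.6225 + 0.0407 + 0.1192 = 0.7824

0.78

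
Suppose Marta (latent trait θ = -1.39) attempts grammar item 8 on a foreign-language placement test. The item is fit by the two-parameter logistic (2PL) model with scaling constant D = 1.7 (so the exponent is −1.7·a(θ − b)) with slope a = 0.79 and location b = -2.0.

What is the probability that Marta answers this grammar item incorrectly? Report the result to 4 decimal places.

P(θ) = 1 / (1 + exp(−D·a(θ − b)))
Exponent: 1.7 × 0.79 × (-1.39 − (-2.0)) = 0.8192
1/(1 + e^{-0.8192}) = 0.6941
P = 0.6941
P(incorrect) = 1 − 0.6941 = 0.3059

0.3059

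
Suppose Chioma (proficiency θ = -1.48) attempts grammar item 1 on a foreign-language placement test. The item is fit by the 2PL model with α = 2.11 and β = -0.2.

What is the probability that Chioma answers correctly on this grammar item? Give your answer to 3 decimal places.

0.063

P(θ) = 1 / (1 + exp(−α(θ − β)))
Exponent: 2.11 × (-1.48 − (-0.2)) = -2.7008
1/(1 + e^{2.7008}) = 0.0629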